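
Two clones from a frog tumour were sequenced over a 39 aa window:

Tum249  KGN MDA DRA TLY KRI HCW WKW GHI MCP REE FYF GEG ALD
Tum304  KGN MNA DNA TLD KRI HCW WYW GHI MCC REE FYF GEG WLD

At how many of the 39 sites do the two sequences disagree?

6

Mismatches occur at site 5 (D/N), site 8 (R/N), site 12 (Y/D), site 20 (K/Y), site 27 (P/C), site 37 (A/W).
That gives 6 mismatches out of 39 aligned sites, so the Hamming distance is 6.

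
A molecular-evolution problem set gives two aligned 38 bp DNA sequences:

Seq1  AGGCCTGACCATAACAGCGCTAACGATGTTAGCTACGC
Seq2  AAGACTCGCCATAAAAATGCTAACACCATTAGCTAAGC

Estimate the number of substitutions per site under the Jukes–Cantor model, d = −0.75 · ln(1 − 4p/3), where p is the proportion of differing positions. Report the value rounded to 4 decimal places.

The sequences differ at positions 2 (G/A), 4 (C/A), 7 (G/C), 8 (A/G), 15 (C/A), 17 (G/A), 18 (C/T), 25 (G/A), 26 (A/C), 27 (T/C), 28 (G/A), 36 (C/A).
p = 12/38 = 0.315789.
d = −0.75 · ln(1 − (4/3)·0.315789) = −0.75 · ln(0.578948) = −0.75 · (-0.546543) = 0.4099.

0.4099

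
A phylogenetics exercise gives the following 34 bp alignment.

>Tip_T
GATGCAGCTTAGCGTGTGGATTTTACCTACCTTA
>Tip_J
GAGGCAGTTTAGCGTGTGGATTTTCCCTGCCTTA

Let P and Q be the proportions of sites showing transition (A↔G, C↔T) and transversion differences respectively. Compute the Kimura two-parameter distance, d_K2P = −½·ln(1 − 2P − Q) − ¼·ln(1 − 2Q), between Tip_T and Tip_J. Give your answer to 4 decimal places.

0.1284

Mismatches occur at site 3 (T→G, transversion), site 8 (C→T, transition), site 25 (A→C, transversion), site 29 (A→G, transition).
Of the 4 differences, 2 transitions and 2 transversions over 34 sites: P = 2/34 = 0.058824, Q = 2/34 = 0.058824.
d = −0.5·ln(0.823528) − 0.25·ln(0.882352) = −0.5·(-0.194158) − 0.25·(-0.125164) = 0.1284.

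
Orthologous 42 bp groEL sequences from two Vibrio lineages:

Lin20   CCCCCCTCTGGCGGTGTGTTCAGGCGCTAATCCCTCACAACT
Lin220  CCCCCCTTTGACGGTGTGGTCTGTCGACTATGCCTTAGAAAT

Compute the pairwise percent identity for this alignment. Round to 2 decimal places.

Mismatches occur at site 8 (C/T), site 11 (G/A), site 19 (T/G), site 22 (A/T), site 24 (G/T), site 27 (C/A), site 28 (T/C), site 29 (A/T), site 32 (C/G), site 36 (C/T), site 38 (C/G), site 41 (C/A).
30 of the 42 sites match, so the percent identity is 30/42 × 100 = 71.43%.

71.43%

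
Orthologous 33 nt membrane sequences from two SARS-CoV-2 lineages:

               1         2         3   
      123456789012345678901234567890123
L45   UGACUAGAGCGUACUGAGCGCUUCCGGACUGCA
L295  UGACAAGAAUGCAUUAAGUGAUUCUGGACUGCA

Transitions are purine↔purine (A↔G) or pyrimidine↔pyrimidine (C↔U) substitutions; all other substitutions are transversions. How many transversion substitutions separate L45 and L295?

2

Mismatches occur at site 5 (U↔A, transversion), site 9 (G↔A, transition), site 10 (C↔U, transition), site 12 (U↔C, transition), site 14 (C↔U, transition), site 16 (G↔A, transition), site 19 (C↔U, transition), site 21 (C↔A, transversion), site 25 (C↔U, transition).
Of the 9 differences, 7 transitions and 2 transversions, so the answer is 2.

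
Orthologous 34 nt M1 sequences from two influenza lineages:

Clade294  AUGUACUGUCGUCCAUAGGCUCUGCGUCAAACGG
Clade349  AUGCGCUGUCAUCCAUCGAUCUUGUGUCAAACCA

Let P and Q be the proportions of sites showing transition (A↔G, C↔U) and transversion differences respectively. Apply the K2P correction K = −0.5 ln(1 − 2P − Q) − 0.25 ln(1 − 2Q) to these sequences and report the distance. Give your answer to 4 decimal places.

Differing sites — 4:U/C (Ti); 5:A/G (Ti); 11:G/A (Ti); 17:A/C (Tv); 19:G/A (Ti); 20:C/U (Ti); 21:U/C (Ti); 22:C/U (Ti); 25:C/U (Ti); 33:G/C (Tv); 34:G/A (Ti).
Of the 11 differences, 9 transitions and 2 transversions over 34 sites: P = 9/34 = 0.264706, Q = 2/34 = 0.058824.
d = −0.5·ln(0.411764) − 0.25·ln(0.882352) = −0.5·(-0.887305) − 0.25·(-0.125164) = 0.4749.

0.4749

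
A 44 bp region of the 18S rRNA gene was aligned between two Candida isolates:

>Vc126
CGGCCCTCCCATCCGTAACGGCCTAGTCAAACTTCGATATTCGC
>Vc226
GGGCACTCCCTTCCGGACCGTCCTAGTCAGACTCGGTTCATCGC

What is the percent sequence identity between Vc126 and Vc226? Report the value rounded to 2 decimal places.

Mismatches occur at site 1 (C/G), site 5 (C/A), site 11 (A/T), site 16 (T/G), site 18 (A/C), site 21 (G/T), site 30 (A/G), site 34 (T/C), site 35 (C/G), site 37 (A/T), site 39 (A/C), site 40 (T/A).
32 of the 44 sites match, so the percent identity is 32/44 × 100 = 72.73%.

72.73%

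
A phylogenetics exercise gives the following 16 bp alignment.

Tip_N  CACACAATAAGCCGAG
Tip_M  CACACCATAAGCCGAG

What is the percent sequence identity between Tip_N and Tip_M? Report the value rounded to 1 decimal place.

Differing sites — 6:A/C.
15 of the 16 sites match, so the percent identity is 15/16 × 100 = 93.8%.

93.8%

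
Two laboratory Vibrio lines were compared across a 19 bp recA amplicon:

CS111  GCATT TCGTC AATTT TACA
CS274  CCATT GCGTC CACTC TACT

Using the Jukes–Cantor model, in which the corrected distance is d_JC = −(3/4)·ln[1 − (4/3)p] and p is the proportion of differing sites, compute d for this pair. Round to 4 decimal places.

The sequences differ at positions 1 (G/C), 6 (T/G), 11 (A/C), 13 (T/C), 15 (T/C), 19 (A/T).
p = 6/19 = 0.315789.
d = −0.75 · ln(1 − (4/3)·0.315789) = −0.75 · ln(0.578948) = −0.75 · (-0.546543) = 0.4099.

0.4099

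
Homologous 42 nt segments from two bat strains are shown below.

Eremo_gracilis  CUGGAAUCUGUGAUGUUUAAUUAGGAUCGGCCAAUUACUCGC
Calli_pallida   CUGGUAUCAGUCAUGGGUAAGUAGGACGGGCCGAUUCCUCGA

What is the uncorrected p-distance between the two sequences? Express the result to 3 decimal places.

Differing sites — 5:A/U; 9:U/A; 12:G/C; 16:U/G; 17:U/G; 21:U/G; 27:U/C; 28:C/G; 33:A/G; 37:A/C; 42:C/A.
There are 11 differences over 42 sites, so p = 11/42 = 0.262.

0.262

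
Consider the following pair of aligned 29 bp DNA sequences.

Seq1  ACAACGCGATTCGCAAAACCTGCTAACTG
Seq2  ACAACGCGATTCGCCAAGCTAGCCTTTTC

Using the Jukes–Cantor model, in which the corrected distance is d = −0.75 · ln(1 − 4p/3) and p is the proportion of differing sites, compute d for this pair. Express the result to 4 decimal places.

0.4006

The sequences differ at positions 15 (A/C), 18 (A/G), 20 (C/T), 21 (T/A), 24 (T/C), 25 (A/T), 26 (A/T), 27 (C/T), 29 (G/C).
p = 9/29 = 0.310345.
d = −0.75 · ln(1 − (4/3)·0.310345) = −0.75 · ln(0.586207) = −0.75 · (-0.534082) = 0.4006.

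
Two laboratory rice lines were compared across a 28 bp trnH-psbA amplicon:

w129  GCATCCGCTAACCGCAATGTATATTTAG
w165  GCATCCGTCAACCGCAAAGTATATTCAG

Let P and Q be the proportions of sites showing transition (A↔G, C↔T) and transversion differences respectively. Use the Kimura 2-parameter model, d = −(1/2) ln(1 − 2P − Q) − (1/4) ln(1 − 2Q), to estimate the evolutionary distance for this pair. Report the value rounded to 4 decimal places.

0.1624

The sequences differ at positions 8 (C/T, transition), 9 (T/C, transition), 18 (T/A, transversion), 26 (T/C, transition).
Of the 4 differences, 3 transitions and 1 transversion over 28 sites: P = 3/28 = 0.107143, Q = 1/28 = 0.035714.
d = −0.5·ln(0.750000) − 0.25·ln(0.928572) = −0.5·(-0.287682) − 0.25·(-0.074107) = 0.1624.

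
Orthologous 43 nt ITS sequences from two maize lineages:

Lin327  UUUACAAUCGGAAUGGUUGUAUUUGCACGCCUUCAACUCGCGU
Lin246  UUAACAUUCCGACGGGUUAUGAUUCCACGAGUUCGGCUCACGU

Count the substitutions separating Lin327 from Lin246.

14

The sequences differ at positions 3 (U/A), 7 (A/U), 10 (G/C), 13 (A/C), 14 (U/G), 19 (G/A), 21 (A/G), 22 (U/A), 25 (G/C), 30 (C/A), 31 (C/G), 35 (A/G), 36 (A/G), 40 (G/A).
That gives 14 mismatches out of 43 aligned sites, so the Hamming distance is 14.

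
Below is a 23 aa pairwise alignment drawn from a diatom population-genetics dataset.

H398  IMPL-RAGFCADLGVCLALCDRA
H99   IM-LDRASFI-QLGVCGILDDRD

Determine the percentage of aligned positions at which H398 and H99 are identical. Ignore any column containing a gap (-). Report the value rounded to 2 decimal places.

Excluding the 3 gap columns leaves 20 comparable sites.
Differing sites — 8:G/S; 10:C/I; 12:D/Q; 17:L/G; 18:A/I; 20:C/D; 23:A/D.
13 of the 20 comparable sites match, so the percent identity is 13/20 × 100 = 65.00%.

65.00%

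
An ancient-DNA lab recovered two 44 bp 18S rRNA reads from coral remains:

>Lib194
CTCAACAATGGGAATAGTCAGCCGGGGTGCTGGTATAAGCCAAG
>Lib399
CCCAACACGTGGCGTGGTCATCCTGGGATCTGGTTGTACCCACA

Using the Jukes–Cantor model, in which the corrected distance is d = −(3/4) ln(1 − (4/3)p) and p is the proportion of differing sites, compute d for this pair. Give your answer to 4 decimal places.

0.5429

The sequences differ at positions 2 (T/C), 8 (A/C), 9 (T/G), 10 (G/T), 13 (A/C), 14 (A/G), 16 (A/G), 21 (G/T), 24 (G/T), 28 (T/A), 29 (G/T), 35 (A/T), 36 (T/G), 37 (A/T), 39 (G/C), 43 (A/C), 44 (G/A).
p = 17/44 = 0.386364.
d = −0.75 · ln(1 − (4/3)·0.386364) = −0.75 · ln(0.484848) = −0.75 · (-0.723920) = 0.5429.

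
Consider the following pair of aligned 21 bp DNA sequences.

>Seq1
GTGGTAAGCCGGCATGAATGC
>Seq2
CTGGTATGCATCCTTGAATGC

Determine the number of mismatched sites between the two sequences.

6

Differing sites — 1:G/C; 7:A/T; 10:C/A; 11:G/T; 12:G/C; 14:A/T.
That gives 6 mismatches out of 21 aligned sites, so the Hamming distance is 6.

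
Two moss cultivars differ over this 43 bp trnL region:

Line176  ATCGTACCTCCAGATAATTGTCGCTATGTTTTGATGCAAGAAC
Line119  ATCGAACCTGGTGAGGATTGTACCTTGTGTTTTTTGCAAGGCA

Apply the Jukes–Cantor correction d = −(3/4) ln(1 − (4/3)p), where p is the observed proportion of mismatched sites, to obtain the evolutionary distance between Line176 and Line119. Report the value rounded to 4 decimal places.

Differing sites — 5:T/A; 10:C/G; 11:C/G; 12:A/T; 15:T/G; 16:A/G; 22:C/A; 23:G/C; 26:A/T; 27:T/G; 28:G/T; 29:T/G; 33:G/T; 34:A/T; 41:A/G; 42:A/C; 43:C/A.
p = 17/43 = 0.395349.
d = −0.75 · ln(1 − (4/3)·0.395349) = −0.75 · ln(0.472868) = −0.75 · (-0.748939) = 0.5617.

0.5617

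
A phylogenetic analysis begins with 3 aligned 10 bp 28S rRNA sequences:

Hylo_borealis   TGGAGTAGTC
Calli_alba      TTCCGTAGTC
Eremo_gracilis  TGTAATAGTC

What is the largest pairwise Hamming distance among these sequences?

Pairwise Hamming distances:
  Hylo_borealis vs Calli_alba: 3
  Hylo_borealis vs Eremo_gracilis: 2
  Calli_alba vs Eremo_gracilis: 4
The largest is 4, between Calli_alba and Eremo_gracilis.

4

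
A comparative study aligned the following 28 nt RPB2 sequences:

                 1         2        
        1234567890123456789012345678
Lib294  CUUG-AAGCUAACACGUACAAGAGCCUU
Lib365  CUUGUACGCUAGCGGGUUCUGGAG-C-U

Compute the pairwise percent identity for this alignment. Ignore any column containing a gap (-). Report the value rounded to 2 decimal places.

72.00%

Excluding the 3 gap columns leaves 25 comparable sites.
The sequences differ at positions 7 (A/C), 12 (A/G), 14 (A/G), 15 (C/G), 18 (A/U), 20 (A/U), 21 (A/G).
18 of the 25 comparable sites match, so the percent identity is 18/25 × 100 = 72.00%.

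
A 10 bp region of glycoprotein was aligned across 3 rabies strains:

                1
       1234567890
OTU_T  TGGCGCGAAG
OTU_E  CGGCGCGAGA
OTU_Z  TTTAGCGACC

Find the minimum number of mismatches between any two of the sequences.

3

Pairwise Hamming distances:
  OTU_T vs OTU_E: 3
  OTU_T vs OTU_Z: 5
  OTU_E vs OTU_Z: 6
The smallest is 3, between OTU_T and OTU_E.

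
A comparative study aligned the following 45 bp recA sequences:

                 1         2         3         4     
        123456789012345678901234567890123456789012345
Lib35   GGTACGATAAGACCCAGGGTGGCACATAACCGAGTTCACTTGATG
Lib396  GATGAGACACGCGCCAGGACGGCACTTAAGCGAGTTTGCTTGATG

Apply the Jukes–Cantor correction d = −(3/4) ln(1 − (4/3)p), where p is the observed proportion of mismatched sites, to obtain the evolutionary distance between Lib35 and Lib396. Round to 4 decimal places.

Mismatches occur at site 2 (G→A), site 4 (A→G), site 5 (C→A), site 8 (T→C), site 10 (A→C), site 12 (A→C), site 13 (C→G), site 19 (G→A), site 20 (T→C), site 26 (A→T), site 30 (C→G), site 37 (C→T), site 38 (A→G).
p = 13/45 = 0.288889.
d = −0.75 · ln(1 − (4/3)·0.288889) = −0.75 · ln(0.614815) = −0.75 · (-0.486434) = 0.3648.

0.3648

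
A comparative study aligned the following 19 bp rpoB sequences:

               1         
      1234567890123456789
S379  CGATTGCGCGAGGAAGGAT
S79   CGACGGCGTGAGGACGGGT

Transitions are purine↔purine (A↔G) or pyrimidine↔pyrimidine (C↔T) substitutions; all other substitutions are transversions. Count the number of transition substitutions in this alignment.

Differing sites — 4:T/C (Ti); 5:T/G (Tv); 9:C/T (Ti); 15:A/C (Tv); 18:A/G (Ti).
Of the 5 differences, 3 transitions and 2 transversions, so the answer is 3.

3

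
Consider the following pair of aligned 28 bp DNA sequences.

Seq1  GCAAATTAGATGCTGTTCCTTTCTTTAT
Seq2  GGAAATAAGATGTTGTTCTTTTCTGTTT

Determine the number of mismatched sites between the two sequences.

6

The sequences differ at positions 2 (C/G), 7 (T/A), 13 (C/T), 19 (C/T), 25 (T/G), 27 (A/T).
That gives 6 mismatches out of 28 aligned sites, so the Hamming distance is 6.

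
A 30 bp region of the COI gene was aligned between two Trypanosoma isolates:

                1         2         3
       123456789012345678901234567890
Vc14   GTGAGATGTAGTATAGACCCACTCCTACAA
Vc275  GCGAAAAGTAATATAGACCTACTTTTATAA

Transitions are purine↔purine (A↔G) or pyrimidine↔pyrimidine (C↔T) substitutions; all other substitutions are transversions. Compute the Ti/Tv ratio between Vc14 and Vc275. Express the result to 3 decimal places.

7.000

The sequences differ at positions 2 (T/C, transition), 5 (G/A, transition), 7 (T/A, transversion), 11 (G/A, transition), 20 (C/T, transition), 24 (C/T, transition), 25 (C/T, transition), 28 (C/T, transition).
Of the 8 differences, 7 transitions and 1 transversion, so Ti/Tv = 7/1 = 7.000.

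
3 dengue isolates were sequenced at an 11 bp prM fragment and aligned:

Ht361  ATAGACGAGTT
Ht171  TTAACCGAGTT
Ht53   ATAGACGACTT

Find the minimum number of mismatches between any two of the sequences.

Pairwise Hamming distances:
  Ht361 vs Ht171: 3
  Ht361 vs Ht53: 1
  Ht171 vs Ht53: 4
The smallest is 1, between Ht361 and Ht53.

1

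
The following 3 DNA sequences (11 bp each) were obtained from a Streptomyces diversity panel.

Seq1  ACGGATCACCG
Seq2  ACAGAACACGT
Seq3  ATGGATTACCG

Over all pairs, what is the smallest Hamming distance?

Pairwise Hamming distances:
  Seq1 vs Seq2: 4
  Seq1 vs Seq3: 2
  Seq2 vs Seq3: 6
The smallest is 2, between Seq1 and Seq3.

2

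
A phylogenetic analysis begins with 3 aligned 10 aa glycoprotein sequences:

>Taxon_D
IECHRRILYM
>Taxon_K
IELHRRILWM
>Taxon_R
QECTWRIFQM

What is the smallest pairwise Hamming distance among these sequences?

Pairwise Hamming distances:
  Taxon_D vs Taxon_K: 2
  Taxon_D vs Taxon_R: 5
  Taxon_K vs Taxon_R: 6
The smallest is 2, between Taxon_D and Taxon_K.

2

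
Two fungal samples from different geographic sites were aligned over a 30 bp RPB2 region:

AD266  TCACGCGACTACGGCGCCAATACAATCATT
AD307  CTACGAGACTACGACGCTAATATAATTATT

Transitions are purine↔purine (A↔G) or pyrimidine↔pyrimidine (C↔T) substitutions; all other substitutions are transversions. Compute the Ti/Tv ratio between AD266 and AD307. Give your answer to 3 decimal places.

Differing sites — 1:T/C (Ti); 2:C/T (Ti); 6:C/A (Tv); 14:G/A (Ti); 18:C/T (Ti); 23:C/T (Ti); 27:C/T (Ti).
Of the 7 differences, 6 transitions and 1 transversion, so Ti/Tv = 6/1 = 6.000.

6.000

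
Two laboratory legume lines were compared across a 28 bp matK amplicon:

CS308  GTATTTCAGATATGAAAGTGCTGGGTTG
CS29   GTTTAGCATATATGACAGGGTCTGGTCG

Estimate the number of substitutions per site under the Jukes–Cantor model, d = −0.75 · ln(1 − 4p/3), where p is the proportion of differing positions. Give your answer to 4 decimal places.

Mismatches occur at site 3 (A↔T), site 5 (T↔A), site 6 (T↔G), site 9 (G↔T), site 16 (A↔C), site 19 (T↔G), site 21 (C↔T), site 22 (T↔C), site 23 (G↔T), site 27 (T↔C).
p = 10/28 = 0.357143.
d = −0.75 · ln(1 − (4/3)·0.357143) = −0.75 · ln(0.523809) = −0.75 · (-0.646628) = 0.4850.

0.4850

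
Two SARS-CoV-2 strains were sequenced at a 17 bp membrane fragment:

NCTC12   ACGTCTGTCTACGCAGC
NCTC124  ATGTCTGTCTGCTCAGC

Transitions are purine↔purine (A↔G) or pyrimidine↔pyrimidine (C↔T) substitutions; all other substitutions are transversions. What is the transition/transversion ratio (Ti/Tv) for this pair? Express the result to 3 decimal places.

The sequences differ at positions 2 (C/T, transition), 11 (A/G, transition), 13 (G/T, transversion).
Of the 3 differences, 2 transitions and 1 transversion, so Ti/Tv = 2/1 = 2.000.

2.000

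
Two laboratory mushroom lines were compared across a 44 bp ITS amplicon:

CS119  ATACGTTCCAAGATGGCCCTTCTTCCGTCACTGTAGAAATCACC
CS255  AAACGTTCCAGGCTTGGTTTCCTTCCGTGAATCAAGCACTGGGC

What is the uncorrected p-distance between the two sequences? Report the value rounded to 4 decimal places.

The sequences differ at positions 2 (T/A), 11 (A/G), 13 (A/C), 15 (G/T), 17 (C/G), 18 (C/T), 19 (C/T), 21 (T/C), 29 (C/G), 31 (C/A), 33 (G/C), 34 (T/A), 37 (A/C), 39 (A/C), 41 (C/G), 42 (A/G), 43 (C/G).
There are 17 differences over 44 sites, so p = 17/44 = 0.3864.

0.3864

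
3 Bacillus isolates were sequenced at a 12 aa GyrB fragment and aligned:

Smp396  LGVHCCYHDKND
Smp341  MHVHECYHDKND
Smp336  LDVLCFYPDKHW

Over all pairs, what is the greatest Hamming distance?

Pairwise Hamming distances:
  Smp396 vs Smp341: 3
  Smp396 vs Smp336: 6
  Smp341 vs Smp336: 8
The largest is 8, between Smp341 and Smp336.

8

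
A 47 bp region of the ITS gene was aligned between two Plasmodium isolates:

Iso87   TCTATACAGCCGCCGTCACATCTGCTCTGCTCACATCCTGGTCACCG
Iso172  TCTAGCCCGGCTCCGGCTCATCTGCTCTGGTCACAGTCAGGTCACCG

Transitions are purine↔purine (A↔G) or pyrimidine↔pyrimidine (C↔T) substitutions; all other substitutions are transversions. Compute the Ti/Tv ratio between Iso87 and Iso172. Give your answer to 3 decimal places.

0.100

Differing sites — 5:T/G (Tv); 6:A/C (Tv); 8:A/C (Tv); 10:C/G (Tv); 12:G/T (Tv); 16:T/G (Tv); 18:A/T (Tv); 30:C/G (Tv); 36:T/G (Tv); 37:C/T (Ti); 39:T/A (Tv).
Of the 11 differences, 1 transition and 10 transversions, so Ti/Tv = 1/10 = 0.100.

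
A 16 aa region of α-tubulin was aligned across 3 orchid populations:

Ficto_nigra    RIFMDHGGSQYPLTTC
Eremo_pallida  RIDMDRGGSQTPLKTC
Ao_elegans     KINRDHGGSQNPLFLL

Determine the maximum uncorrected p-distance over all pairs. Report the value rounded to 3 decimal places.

0.500

Pairwise Hamming distances:
  Ficto_nigra vs Eremo_pallida: 4
  Ficto_nigra vs Ao_elegans: 7
  Eremo_pallida vs Ao_elegans: 8
The largest is 8 mismatches, between Eremo_pallida and Ao_elegans; p = 8/16 = 0.500.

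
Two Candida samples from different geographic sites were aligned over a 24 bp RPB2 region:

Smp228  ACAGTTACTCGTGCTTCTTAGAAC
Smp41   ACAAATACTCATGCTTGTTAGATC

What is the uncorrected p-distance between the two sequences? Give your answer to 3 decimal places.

0.208

The sequences differ at positions 4 (G/A), 5 (T/A), 11 (G/A), 17 (C/G), 23 (A/T).
There are 5 differences over 24 sites, so p = 5/24 = 0.208.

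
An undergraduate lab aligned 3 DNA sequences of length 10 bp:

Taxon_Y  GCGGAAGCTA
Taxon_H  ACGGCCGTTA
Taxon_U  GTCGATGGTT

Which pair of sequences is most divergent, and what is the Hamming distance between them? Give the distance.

Pairwise Hamming distances:
  Taxon_Y vs Taxon_H: 4
  Taxon_Y vs Taxon_U: 5
  Taxon_H vs Taxon_U: 7
The largest is 7, between Taxon_H and Taxon_U.

7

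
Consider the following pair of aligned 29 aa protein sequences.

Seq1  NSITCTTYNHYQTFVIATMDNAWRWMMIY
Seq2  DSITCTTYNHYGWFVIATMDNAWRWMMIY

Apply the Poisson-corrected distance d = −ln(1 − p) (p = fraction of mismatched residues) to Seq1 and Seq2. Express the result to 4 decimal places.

0.1092

Mismatches occur at site 1 (N↔D), site 12 (Q↔G), site 13 (T↔W).
p = 3/29 = 0.103448.
d = −ln(1 − 0.103448) = −ln(0.896552) = 0.1092.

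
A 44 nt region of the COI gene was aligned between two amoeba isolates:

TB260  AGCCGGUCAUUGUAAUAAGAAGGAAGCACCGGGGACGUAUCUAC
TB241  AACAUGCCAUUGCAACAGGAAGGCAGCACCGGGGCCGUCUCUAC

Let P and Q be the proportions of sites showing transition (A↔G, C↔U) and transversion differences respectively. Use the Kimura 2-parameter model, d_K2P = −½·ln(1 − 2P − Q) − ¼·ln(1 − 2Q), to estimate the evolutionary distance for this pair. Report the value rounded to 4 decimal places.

The sequences differ at positions 2 (G/A, transition), 4 (C/A, transversion), 5 (G/U, transversion), 7 (U/C, transition), 13 (U/C, transition), 16 (U/C, transition), 18 (A/G, transition), 24 (A/C, transversion), 35 (A/C, transversion), 39 (A/C, transversion).
Of the 10 differences, 5 transitions and 5 transversions over 44 sites: P = 5/44 = 0.113636, Q = 5/44 = 0.113636.
d = −0.5·ln(0.659092) − 0.25·ln(0.772728) = −0.5·(-0.416892) − 0.25·(-0.257828) = 0.2729.

0.2729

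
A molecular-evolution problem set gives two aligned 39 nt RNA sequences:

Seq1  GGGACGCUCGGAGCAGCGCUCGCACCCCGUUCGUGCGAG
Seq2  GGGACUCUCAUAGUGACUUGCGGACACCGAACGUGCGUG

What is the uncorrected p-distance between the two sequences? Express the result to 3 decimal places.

0.359

Differing sites — 6:G/U; 10:G/A; 11:G/U; 14:C/U; 15:A/G; 16:G/A; 18:G/U; 19:C/U; 20:U/G; 23:C/G; 26:C/A; 30:U/A; 31:U/A; 38:A/U.
There are 14 differences over 39 sites, so p = 14/39 = 0.359.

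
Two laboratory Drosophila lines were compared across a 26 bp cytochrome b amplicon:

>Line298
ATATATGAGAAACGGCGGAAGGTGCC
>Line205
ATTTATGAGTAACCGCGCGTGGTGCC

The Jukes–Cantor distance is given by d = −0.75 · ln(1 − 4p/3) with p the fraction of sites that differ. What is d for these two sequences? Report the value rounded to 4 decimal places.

0.2758

Mismatches occur at site 3 (A↔T), site 10 (A↔T), site 14 (G↔C), site 18 (G↔C), site 19 (A↔G), site 20 (A↔T).
p = 6/26 = 0.230769.
d = −0.75 · ln(1 − (4/3)·0.230769) = −0.75 · ln(0.692308) = −0.75 · (-0.367724) = 0.2758.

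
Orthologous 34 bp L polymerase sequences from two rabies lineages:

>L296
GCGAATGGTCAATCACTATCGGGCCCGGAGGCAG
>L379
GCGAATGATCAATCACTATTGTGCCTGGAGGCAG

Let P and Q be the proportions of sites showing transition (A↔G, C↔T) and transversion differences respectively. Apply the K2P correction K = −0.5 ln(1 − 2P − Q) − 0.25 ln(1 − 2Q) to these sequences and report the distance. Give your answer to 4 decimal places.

The sequences differ at positions 8 (G/A, transition), 20 (C/T, transition), 22 (G/T, transversion), 26 (C/T, transition).
Of the 4 differences, 3 transitions and 1 transversion over 34 sites: P = 3/34 = 0.088235, Q = 1/34 = 0.029412.
d = −0.5·ln(0.794118) − 0.25·ln(0.941176) = −0.5·(-0.230523) − 0.25·(-0.060625) = 0.1304.

0.1304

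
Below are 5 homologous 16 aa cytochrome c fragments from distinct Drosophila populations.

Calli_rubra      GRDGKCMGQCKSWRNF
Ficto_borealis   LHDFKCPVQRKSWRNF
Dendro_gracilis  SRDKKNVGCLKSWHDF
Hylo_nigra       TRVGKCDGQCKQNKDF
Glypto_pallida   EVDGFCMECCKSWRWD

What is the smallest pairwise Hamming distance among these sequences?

Pairwise Hamming distances:
  Calli_rubra vs Ficto_borealis: 6
  Calli_rubra vs Dendro_gracilis: 8
  Calli_rubra vs Hylo_nigra: 7
  Calli_rubra vs Glypto_pallida: 7
  Ficto_borealis vs Dendro_gracilis: 10
  Ficto_borealis vs Hylo_nigra: 11
  Ficto_borealis vs Glypto_pallida: 10
  Dendro_gracilis vs Hylo_nigra: 10
  Dendro_gracilis vs Glypto_pallida: 11
  Hylo_nigra vs Glypto_pallida: 12
The smallest is 6, between Calli_rubra and Ficto_borealis.

6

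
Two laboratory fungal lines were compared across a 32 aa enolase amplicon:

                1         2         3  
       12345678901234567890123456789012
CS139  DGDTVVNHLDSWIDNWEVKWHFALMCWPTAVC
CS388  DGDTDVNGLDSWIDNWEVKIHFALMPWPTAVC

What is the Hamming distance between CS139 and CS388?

Differing sites — 5:V/D; 8:H/G; 20:W/I; 26:C/P.
That gives 4 mismatches out of 32 aligned sites, so the Hamming distance is 4.

4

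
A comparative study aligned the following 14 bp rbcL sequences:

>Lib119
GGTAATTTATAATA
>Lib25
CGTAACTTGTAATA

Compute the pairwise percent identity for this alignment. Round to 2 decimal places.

The sequences differ at positions 1 (G/C), 6 (T/C), 9 (A/G).
11 of the 14 sites match, so the percent identity is 11/14 × 100 = 78.57%.

78.57%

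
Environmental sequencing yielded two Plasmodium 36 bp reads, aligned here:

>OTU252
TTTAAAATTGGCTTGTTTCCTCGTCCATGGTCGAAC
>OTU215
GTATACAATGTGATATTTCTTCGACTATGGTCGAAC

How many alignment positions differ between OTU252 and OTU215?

The sequences differ at positions 1 (T/G), 3 (T/A), 4 (A/T), 6 (A/C), 8 (T/A), 11 (G/T), 12 (C/G), 13 (T/A), 15 (G/A), 20 (C/T), 24 (T/A), 26 (C/T).
That gives 12 mismatches out of 36 aligned sites, so the Hamming distance is 12.

12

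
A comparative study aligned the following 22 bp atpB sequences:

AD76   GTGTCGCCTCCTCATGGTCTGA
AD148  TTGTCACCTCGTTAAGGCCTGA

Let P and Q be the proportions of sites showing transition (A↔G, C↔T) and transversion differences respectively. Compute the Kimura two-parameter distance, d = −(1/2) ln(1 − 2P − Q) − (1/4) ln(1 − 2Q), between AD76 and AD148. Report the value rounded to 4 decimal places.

0.3427

The sequences differ at positions 1 (G/T, transversion), 6 (G/A, transition), 11 (C/G, transversion), 13 (C/T, transition), 15 (T/A, transversion), 18 (T/C, transition).
Of the 6 differences, 3 transitions and 3 transversions over 22 sites: P = 3/22 = 0.136364, Q = 3/22 = 0.136364.
d = −0.5·ln(0.590908) − 0.25·ln(0.727272) = −0.5·(-0.526095) − 0.25·(-0.318455) = 0.3427.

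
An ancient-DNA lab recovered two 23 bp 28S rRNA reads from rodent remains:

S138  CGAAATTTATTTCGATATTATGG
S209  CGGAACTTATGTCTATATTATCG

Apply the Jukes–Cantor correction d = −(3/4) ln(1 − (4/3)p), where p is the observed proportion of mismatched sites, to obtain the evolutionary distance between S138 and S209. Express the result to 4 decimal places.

0.2567

Differing sites — 3:A/G; 6:T/C; 11:T/G; 14:G/T; 22:G/C.
p = 5/23 = 0.217391.
d = −0.75 · ln(1 − (4/3)·0.217391) = −0.75 · ln(0.710145) = −0.75 · (-0.342286) = 0.2567.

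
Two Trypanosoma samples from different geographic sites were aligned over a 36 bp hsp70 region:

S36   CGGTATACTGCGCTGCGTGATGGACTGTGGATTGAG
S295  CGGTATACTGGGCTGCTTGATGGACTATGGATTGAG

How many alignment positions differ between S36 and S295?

3

Differing sites — 11:C/G; 17:G/T; 27:G/A.
That gives 3 mismatches out of 36 aligned sites, so the Hamming distance is 3.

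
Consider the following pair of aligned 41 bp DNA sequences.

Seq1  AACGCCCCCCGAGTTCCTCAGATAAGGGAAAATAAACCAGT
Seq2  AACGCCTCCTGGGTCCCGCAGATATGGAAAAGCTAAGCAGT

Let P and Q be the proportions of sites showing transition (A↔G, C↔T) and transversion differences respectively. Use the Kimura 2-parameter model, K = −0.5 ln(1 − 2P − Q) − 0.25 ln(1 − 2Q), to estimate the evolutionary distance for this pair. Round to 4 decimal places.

0.3433

Differing sites — 7:C/T (Ti); 10:C/T (Ti); 12:A/G (Ti); 15:T/C (Ti); 18:T/G (Tv); 25:A/T (Tv); 28:G/A (Ti); 32:A/G (Ti); 33:T/C (Ti); 34:A/T (Tv); 37:C/G (Tv).
Of the 11 differences, 7 transitions and 4 transversions over 41 sites: P = 7/41 = 0.170732, Q = 4/41 = 0.097561.
d = −0.5·ln(0.560975) − 0.25·ln(0.804878) = −0.5·(-0.578079) − 0.25·(-0.217065) = 0.3433.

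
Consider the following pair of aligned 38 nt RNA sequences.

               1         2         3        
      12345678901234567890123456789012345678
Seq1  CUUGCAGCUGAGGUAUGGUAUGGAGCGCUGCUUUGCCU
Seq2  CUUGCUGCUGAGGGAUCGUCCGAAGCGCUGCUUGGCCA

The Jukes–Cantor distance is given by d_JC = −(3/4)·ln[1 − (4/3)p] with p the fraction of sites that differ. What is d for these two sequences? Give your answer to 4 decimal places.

The sequences differ at positions 6 (A/U), 14 (U/G), 17 (G/C), 20 (A/C), 21 (U/C), 23 (G/A), 34 (U/G), 38 (U/A).
p = 8/38 = 0.210526.
d = −0.75 · ln(1 − (4/3)·0.210526) = −0.75 · ln(0.719299) = −0.75 · (-0.329478) = 0.2471.

0.2471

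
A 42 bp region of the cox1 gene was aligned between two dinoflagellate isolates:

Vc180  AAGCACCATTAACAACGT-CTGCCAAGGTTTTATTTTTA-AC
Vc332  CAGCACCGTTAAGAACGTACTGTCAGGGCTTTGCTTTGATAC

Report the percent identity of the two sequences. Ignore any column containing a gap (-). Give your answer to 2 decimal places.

77.50%

Excluding the 2 gap columns leaves 40 comparable sites.
Differing sites — 1:A/C; 8:A/G; 13:C/G; 23:C/T; 26:A/G; 29:T/C; 33:A/G; 34:T/C; 38:T/G.
31 of the 40 comparable sites match, so the percent identity is 31/40 × 100 = 77.50%.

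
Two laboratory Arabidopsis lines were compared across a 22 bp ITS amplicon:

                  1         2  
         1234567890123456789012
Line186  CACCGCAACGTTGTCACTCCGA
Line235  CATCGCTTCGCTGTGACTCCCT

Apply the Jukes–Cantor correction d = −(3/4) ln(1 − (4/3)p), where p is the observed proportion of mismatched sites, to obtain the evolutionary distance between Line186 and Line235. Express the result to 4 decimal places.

Differing sites — 3:C/T; 7:A/T; 8:A/T; 11:T/C; 15:C/G; 21:G/C; 22:A/T.
p = 7/22 = 0.318182.
d = −0.75 · ln(1 − (4/3)·0.318182) = −0.75 · ln(0.575757) = −0.75 · (-0.552070) = 0.4141.

0.4141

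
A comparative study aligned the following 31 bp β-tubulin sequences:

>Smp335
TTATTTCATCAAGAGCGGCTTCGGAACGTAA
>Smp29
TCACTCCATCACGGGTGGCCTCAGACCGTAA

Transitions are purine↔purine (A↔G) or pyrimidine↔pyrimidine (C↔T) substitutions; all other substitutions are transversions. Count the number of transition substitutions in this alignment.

Mismatches occur at site 2 (T→C, transition), site 4 (T→C, transition), site 6 (T→C, transition), site 12 (A→C, transversion), site 14 (A→G, transition), site 16 (C→T, transition), site 20 (T→C, transition), site 23 (G→A, transition), site 26 (A→C, transversion).
Of the 9 differences, 7 transitions and 2 transversions, so the answer is 7.

7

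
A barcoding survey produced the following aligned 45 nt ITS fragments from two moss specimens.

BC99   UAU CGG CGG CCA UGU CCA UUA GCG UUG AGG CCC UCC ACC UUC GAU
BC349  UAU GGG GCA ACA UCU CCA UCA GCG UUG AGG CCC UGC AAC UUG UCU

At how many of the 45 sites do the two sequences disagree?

Differing sites — 4:C/G; 7:C/G; 8:G/C; 9:G/A; 10:C/A; 14:G/C; 20:U/C; 35:C/G; 38:C/A; 42:C/G; 43:G/U; 44:A/C.
That gives 12 mismatches out of 45 aligned sites, so the Hamming distance is 12.

12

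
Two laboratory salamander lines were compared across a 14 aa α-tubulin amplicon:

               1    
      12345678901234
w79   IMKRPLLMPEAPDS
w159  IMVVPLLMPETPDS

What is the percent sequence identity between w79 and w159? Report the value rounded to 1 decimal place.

The sequences differ at positions 3 (K/V), 4 (R/V), 11 (A/T).
11 of the 14 sites match, so the percent identity is 11/14 × 100 = 78.6%.

78.6%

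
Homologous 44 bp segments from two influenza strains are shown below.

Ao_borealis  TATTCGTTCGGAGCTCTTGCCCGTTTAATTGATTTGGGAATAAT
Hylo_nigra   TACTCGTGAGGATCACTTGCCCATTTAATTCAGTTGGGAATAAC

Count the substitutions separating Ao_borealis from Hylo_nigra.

9

The sequences differ at positions 3 (T/C), 8 (T/G), 9 (C/A), 13 (G/T), 15 (T/A), 23 (G/A), 31 (G/C), 33 (T/G), 44 (T/C).
That gives 9 mismatches out of 44 aligned sites, so the Hamming distance is 9.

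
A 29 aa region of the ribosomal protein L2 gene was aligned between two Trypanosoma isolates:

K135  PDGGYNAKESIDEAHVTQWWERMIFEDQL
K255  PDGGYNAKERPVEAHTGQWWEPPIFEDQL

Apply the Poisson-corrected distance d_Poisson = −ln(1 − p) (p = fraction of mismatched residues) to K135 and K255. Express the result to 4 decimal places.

Differing sites — 10:S/R; 11:I/P; 12:D/V; 16:V/T; 17:T/G; 22:R/P; 23:M/P.
p = 7/29 = 0.241379.
d = −ln(1 − 0.241379) = −ln(0.758621) = 0.2763.

0.2763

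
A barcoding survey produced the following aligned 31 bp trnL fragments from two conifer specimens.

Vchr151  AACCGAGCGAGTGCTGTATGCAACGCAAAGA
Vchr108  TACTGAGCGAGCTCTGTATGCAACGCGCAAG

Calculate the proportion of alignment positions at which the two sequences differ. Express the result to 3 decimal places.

0.258

The sequences differ at positions 1 (A/T), 4 (C/T), 12 (T/C), 13 (G/T), 27 (A/G), 28 (A/C), 30 (G/A), 31 (A/G).
There are 8 differences over 31 sites, so p = 8/31 = 0.258.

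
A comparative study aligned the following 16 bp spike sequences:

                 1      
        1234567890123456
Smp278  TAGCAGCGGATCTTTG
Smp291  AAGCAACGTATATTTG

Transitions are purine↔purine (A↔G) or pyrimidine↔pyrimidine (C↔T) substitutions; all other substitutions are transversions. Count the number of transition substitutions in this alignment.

1

Mismatches occur at site 1 (T/A, transversion), site 6 (G/A, transition), site 9 (G/T, transversion), site 12 (C/A, transversion).
Of the 4 differences, 1 transition and 3 transversions, so the answer is 1.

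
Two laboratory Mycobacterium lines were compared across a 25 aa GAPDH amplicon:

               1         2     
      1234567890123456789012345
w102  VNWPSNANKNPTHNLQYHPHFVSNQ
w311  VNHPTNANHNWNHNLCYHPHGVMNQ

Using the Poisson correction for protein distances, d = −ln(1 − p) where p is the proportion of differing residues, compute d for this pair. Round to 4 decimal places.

0.3857

Differing sites — 3:W/H; 5:S/T; 9:K/H; 11:P/W; 12:T/N; 16:Q/C; 21:F/G; 23:S/M.
p = 8/25 = 0.320000.
d = −ln(1 − 0.320000) = −ln(0.680000) = 0.3857.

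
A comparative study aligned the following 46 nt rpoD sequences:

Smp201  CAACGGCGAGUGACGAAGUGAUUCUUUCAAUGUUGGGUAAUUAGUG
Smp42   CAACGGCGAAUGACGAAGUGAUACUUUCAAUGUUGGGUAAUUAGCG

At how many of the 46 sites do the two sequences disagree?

The sequences differ at positions 10 (G/A), 23 (U/A), 45 (U/C).
That gives 3 mismatches out of 46 aligned sites, so the Hamming distance is 3.

3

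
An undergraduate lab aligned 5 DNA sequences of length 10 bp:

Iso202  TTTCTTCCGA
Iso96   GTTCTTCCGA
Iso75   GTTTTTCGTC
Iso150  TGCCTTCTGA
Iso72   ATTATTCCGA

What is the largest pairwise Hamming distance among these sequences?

7

Pairwise Hamming distances:
  Iso202 vs Iso96: 1
  Iso202 vs Iso75: 5
  Iso202 vs Iso150: 3
  Iso202 vs Iso72: 2
  Iso96 vs Iso75: 4
  Iso96 vs Iso150: 4
  Iso96 vs Iso72: 2
  Iso75 vs Iso150: 7
  Iso75 vs Iso72: 5
  Iso150 vs Iso72: 5
The largest is 7, between Iso75 and Iso150.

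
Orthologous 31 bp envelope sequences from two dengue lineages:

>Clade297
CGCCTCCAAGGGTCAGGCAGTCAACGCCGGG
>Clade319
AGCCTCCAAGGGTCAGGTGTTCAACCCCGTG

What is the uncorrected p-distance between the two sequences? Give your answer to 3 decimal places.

The sequences differ at positions 1 (C/A), 18 (C/T), 19 (A/G), 20 (G/T), 26 (G/C), 30 (G/T).
There are 6 differences over 31 sites, so p = 6/31 = 0.194.

0.194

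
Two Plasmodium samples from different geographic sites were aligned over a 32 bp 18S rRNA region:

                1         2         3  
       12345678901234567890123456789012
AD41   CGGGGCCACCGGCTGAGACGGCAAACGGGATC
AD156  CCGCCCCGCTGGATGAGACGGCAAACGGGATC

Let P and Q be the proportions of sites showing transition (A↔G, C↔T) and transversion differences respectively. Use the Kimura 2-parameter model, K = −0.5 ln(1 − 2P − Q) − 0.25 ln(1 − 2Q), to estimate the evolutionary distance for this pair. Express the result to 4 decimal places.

0.2158

Differing sites — 2:G/C (Tv); 4:G/C (Tv); 5:G/C (Tv); 8:A/G (Ti); 10:C/T (Ti); 13:C/A (Tv).
Of the 6 differences, 2 transitions and 4 transversions over 32 sites: P = 2/32 = 0.062500, Q = 4/32 = 0.125000.
d = −0.5·ln(0.750000) − 0.25·ln(0.750000) = −0.5·(-0.287682) − 0.25·(-0.287682) = 0.2158.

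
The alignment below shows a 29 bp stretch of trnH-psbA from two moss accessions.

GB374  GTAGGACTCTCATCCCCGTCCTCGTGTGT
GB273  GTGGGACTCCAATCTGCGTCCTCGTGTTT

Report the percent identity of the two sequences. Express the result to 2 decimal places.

79.31%

Differing sites — 3:A/G; 10:T/C; 11:C/A; 15:C/T; 16:C/G; 28:G/T.
23 of the 29 sites match, so the percent identity is 23/29 × 100 = 79.31%.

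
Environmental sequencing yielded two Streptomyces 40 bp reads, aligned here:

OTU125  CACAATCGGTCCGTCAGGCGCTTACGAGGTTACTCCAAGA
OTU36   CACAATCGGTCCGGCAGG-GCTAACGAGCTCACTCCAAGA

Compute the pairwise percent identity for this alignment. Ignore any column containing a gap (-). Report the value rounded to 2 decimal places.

89.74%

Excluding the 1 gap column leaves 39 comparable sites.
Mismatches occur at site 14 (T↔G), site 23 (T↔A), site 29 (G↔C), site 31 (T↔C).
35 of the 39 comparable sites match, so the percent identity is 35/39 × 100 = 89.74%.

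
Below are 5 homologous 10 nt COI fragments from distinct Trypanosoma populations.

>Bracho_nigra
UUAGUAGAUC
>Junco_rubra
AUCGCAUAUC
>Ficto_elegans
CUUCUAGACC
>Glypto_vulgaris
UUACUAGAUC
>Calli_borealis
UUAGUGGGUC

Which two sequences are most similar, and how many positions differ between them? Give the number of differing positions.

1

Pairwise Hamming distances:
  Bracho_nigra vs Junco_rubra: 4
  Bracho_nigra vs Ficto_elegans: 4
  Bracho_nigra vs Glypto_vulgaris: 1
  Bracho_nigra vs Calli_borealis: 2
  Junco_rubra vs Ficto_elegans: 6
  Junco_rubra vs Glypto_vulgaris: 5
  Junco_rubra vs Calli_borealis: 6
  Ficto_elegans vs Glypto_vulgaris: 3
  Ficto_elegans vs Calli_borealis: 6
  Glypto_vulgaris vs Calli_borealis: 3
The smallest is 1, between Bracho_nigra and Glypto_vulgaris.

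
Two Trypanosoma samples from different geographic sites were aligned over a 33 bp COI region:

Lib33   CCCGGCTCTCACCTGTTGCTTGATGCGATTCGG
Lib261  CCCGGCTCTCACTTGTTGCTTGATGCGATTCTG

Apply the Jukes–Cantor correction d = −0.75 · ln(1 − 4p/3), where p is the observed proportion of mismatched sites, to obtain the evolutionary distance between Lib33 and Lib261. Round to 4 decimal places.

0.0632

Differing sites — 13:C/T; 32:G/T.
p = 2/33 = 0.060606.
d = −0.75 · ln(1 − (4/3)·0.060606) = −0.75 · ln(0.919192) = −0.75 · (-0.084260) = 0.0632.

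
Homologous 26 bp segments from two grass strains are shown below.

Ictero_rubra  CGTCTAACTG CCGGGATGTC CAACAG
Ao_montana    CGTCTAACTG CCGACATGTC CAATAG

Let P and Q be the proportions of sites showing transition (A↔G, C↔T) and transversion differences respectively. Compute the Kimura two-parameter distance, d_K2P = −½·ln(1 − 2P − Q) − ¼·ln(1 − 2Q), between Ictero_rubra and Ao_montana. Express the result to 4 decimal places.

0.1268

Differing sites — 14:G/A (Ti); 15:G/C (Tv); 24:C/T (Ti).
Of the 3 differences, 2 transitions and 1 transversion over 26 sites: P = 2/26 = 0.076923, Q = 1/26 = 0.038462.
d = −0.5·ln(0.807692) − 0.25·ln(0.923076) = −0.5·(-0.213574) − 0.25·(-0.080044) = 0.1268.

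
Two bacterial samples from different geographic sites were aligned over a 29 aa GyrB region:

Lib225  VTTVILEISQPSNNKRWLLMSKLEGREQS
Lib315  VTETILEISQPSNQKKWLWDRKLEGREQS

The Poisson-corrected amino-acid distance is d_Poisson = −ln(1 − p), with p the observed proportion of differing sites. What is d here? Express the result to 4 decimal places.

Mismatches occur at site 3 (T↔E), site 4 (V↔T), site 14 (N↔Q), site 16 (R↔K), site 19 (L↔W), site 20 (M↔D), site 21 (S↔R).
p = 7/29 = 0.241379.
d = −ln(1 − 0.241379) = −ln(0.758621) = 0.2763.

0.2763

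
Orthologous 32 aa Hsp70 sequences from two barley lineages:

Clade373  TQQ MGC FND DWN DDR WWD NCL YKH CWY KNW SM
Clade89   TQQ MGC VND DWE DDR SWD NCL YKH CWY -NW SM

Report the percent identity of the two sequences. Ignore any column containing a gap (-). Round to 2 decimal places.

90.32%

Excluding the 1 gap column leaves 31 comparable sites.
Mismatches occur at site 7 (F↔V), site 12 (N↔E), site 16 (W↔S).
28 of the 31 comparable sites match, so the percent identity is 28/31 × 100 = 90.32%.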